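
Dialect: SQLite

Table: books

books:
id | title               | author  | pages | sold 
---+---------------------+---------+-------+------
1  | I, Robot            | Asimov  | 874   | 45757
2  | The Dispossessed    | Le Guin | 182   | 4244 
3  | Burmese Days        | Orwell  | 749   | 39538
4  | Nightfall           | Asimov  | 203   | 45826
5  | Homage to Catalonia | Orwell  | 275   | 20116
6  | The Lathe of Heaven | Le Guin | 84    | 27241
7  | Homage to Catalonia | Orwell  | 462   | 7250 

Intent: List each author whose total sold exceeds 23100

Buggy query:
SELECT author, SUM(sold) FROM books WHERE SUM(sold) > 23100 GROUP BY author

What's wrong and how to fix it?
Bug: Aggregate functions cannot appear in a WHERE clause

Fix: Use HAVING (which filters groups after aggregation) instead of WHERE

Corrected query:
SELECT author, SUM(sold) FROM books GROUP BY author HAVING SUM(sold) > 23100

Result:
author  | SUM(sold)
--------+----------
Asimov  | 91583    
Le Guin | 31485    
Orwell  | 66904    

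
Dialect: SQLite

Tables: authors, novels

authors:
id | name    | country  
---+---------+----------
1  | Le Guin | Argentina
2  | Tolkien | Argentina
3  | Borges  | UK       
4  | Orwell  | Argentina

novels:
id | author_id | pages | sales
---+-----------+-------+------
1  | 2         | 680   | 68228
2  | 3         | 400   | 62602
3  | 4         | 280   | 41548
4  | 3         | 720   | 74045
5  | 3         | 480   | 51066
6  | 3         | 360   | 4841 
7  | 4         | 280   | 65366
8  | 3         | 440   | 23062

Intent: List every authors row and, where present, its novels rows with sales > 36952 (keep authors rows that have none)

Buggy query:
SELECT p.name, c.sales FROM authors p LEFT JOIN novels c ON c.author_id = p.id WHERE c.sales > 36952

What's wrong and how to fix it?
Bug: A WHERE condition on the right-hand table after LEFT JOIN drops unmatched parents

Fix: Put 'c.sales > 36952' in the JOIN's ON clause instead of WHERE

Corrected query:
SELECT p.name, c.sales FROM authors p LEFT JOIN novels c ON c.author_id = p.id AND c.sales > 36952

Result:
name    | sales
--------+------
Le Guin | NULL 
Tolkien | 68228
Borges  | 51066
Borges  | 62602
Borges  | 74045
Orwell  | 41548
Orwell  | 65366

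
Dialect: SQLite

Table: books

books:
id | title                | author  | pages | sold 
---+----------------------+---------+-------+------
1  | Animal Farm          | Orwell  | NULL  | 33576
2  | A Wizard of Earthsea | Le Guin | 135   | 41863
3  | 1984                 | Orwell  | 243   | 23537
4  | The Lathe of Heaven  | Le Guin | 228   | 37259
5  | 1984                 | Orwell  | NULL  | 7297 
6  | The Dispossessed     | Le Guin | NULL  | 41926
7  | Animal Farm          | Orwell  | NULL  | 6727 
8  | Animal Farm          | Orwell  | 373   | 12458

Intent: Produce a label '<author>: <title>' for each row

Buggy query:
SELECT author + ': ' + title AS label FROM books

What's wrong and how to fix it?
Bug: SQLite uses || for string concatenation; + coerces text to numbers (yielding 0)

Fix: Use the || operator for string concatenation

Corrected query:
SELECT author || ': ' || title AS label FROM books

Result:
label                        
-----------------------------
Orwell: Animal Farm          
Le Guin: A Wizard of Earthsea
Orwell: 1984                 
Le Guin: The Lathe of Heaven 
Orwell: 1984                 
Le Guin: The Dispossessed    
Orwell: Animal Farm          
Orwell: Animal Farm          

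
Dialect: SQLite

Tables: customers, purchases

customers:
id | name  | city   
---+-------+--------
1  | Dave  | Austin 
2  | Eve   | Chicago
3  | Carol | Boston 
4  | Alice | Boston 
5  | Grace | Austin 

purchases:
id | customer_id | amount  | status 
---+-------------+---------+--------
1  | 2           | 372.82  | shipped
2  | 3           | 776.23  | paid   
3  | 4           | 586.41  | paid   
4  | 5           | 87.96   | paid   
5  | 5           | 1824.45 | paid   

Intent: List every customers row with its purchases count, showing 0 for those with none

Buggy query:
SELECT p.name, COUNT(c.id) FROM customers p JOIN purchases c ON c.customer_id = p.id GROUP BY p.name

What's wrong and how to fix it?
Bug: INNER JOIN drops customers rows that have no matching purchases rows

Fix: Use LEFT JOIN so parents without children still appear (COUNT(c.id) gives 0)

Corrected query:
SELECT p.name, COUNT(c.id) FROM customers p LEFT JOIN purchases c ON c.customer_id = p.id GROUP BY p.name

Result:
name  | COUNT(c.id)
------+------------
Alice | 1          
Carol | 1          
Dave  | 0          
Eve   | 1          
Grace | 2          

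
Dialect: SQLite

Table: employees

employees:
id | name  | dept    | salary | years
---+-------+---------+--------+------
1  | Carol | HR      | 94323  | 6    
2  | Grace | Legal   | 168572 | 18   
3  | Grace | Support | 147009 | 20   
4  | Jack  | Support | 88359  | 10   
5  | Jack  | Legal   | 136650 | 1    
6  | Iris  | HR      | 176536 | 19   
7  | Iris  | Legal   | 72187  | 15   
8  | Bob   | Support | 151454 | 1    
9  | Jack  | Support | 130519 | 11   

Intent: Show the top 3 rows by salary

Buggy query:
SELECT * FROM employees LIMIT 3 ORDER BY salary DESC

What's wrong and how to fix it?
Bug: LIMIT must come after ORDER BY

Fix: Swap the clauses: ORDER BY first, then LIMIT

Corrected query:
SELECT * FROM employees ORDER BY salary DESC LIMIT 3

Result:
id | name  | dept    | salary | years
---+-------+---------+--------+------
6  | Iris  | HR      | 176536 | 19   
2  | Grace | Legal   | 168572 | 18   
8  | Bob   | Support | 151454 | 1    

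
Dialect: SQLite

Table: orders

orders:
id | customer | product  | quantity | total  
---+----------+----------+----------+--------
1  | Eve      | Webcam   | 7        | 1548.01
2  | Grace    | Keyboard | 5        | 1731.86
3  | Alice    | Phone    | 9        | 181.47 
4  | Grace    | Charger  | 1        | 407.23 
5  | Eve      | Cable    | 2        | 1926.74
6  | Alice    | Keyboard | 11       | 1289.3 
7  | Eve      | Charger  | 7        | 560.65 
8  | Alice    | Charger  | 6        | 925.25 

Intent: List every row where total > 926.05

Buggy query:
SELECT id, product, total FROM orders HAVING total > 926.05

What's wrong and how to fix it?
Bug: HAVING filters the output of aggregation, but this query has no GROUP BY and no aggregate functions, so SQLite rejects it (HAVING clause on a non-aggregate query); the condition here is per row

Fix: Use WHERE for row-level filtering

Corrected query:
SELECT id, product, total FROM orders WHERE total > 926.05

Result:
id | product  | total  
---+----------+--------
1  | Webcam   | 1548.01
2  | Keyboard | 1731.86
5  | Cable    | 1926.74
6  | Keyboard | 1289.3 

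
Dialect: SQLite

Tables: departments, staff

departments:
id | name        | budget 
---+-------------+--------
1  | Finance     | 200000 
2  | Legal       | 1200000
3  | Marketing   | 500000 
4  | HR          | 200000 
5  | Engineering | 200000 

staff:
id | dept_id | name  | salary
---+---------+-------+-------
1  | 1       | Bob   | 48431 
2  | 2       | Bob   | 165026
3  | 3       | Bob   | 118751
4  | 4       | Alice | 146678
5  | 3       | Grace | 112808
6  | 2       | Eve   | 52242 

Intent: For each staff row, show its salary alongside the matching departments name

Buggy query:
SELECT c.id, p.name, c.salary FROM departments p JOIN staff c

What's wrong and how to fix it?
Bug: JOIN with no ON clause produces a cartesian product; every staff row pairs with every departments row

Fix: Specify the join condition linking the foreign key to the parent id

Corrected query:
SELECT c.id, p.name, c.salary FROM departments p JOIN staff c ON c.dept_id = p.id

Result:
id | name      | salary
---+-----------+-------
1  | Finance   | 48431 
2  | Legal     | 165026
3  | Marketing | 118751
4  | HR        | 146678
5  | Marketing | 112808
6  | Legal     | 52242 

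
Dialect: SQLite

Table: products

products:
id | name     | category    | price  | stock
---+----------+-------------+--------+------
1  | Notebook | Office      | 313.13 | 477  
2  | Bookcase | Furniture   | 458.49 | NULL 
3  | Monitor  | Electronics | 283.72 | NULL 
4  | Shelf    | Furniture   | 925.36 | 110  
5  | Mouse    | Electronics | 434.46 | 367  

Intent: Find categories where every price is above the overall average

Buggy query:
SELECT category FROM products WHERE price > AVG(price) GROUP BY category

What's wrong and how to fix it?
Bug: WHERE evaluates per row before aggregation, so AVG() is unavailable

Fix: Use a subquery for AVG and a HAVING MIN(...) filter so the condition holds for every row in the group

Corrected query:
SELECT category FROM products GROUP BY category HAVING MIN(price) > (SELECT AVG(price) FROM products)

Result:
(no rows)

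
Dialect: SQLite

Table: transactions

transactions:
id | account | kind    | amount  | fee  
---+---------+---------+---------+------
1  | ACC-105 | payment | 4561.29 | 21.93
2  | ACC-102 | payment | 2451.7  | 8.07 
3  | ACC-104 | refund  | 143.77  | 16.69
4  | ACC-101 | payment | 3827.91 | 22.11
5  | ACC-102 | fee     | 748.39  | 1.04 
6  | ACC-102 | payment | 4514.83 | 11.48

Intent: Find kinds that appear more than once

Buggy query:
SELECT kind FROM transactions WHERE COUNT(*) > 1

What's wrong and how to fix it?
Bug: COUNT(*) is an aggregate and cannot be used in WHERE

Fix: Group first, then use HAVING for the count condition

Corrected query:
SELECT kind FROM transactions GROUP BY kind HAVING COUNT(*) > 1

Result:
kind   
-------
payment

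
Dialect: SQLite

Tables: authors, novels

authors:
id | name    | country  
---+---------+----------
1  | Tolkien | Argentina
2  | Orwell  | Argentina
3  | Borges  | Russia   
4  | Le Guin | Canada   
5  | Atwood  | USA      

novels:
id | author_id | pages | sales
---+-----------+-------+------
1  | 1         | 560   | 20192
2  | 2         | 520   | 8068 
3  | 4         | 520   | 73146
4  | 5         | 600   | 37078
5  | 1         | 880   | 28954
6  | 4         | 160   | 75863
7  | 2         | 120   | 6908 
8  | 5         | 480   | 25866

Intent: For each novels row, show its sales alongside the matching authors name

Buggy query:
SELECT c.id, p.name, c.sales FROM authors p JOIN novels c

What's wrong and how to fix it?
Bug: JOIN with no ON clause produces a cartesian product; every novels row pairs with every authors row

Fix: Specify the join condition linking the foreign key to the parent id

Corrected query:
SELECT c.id, p.name, c.sales FROM authors p JOIN novels c ON c.author_id = p.id

Result:
id | name    | sales
---+---------+------
1  | Tolkien | 20192
2  | Orwell  | 8068 
3  | Le Guin | 73146
4  | Atwood  | 37078
5  | Tolkien | 28954
6  | Le Guin | 75863
7  | Orwell  | 6908 
8  | Atwood  | 25866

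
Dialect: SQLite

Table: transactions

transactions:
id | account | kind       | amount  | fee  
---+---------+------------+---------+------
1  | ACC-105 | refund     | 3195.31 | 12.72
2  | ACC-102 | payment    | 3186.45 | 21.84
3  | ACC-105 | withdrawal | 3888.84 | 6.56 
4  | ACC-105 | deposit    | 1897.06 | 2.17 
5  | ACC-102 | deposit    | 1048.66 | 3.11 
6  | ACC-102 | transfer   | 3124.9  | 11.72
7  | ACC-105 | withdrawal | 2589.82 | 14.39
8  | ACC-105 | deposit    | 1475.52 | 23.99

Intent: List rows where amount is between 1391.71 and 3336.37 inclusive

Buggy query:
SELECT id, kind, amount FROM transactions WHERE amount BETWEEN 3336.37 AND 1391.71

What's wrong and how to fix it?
Bug: The bounds are reversed; BETWEEN a AND b requires a <= b to match anything

Fix: Write BETWEEN 1391.71 AND 3336.37

Corrected query:
SELECT id, kind, amount FROM transactions WHERE amount BETWEEN 1391.71 AND 3336.37

Result:
id | kind       | amount 
---+------------+--------
1  | refund     | 3195.31
2  | payment    | 3186.45
4  | deposit    | 1897.06
6  | transfer   | 3124.9 
7  | withdrawal | 2589.82
8  | deposit    | 1475.52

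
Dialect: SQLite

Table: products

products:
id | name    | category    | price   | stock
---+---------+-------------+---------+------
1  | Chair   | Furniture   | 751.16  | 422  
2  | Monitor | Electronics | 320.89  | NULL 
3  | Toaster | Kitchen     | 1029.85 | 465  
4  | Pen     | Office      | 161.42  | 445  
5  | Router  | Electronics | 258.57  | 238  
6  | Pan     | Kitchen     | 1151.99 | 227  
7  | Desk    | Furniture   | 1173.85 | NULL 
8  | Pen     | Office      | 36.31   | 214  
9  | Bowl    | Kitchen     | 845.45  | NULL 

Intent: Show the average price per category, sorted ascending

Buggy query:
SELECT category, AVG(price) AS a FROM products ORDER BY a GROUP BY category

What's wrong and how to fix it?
Bug: GROUP BY must precede ORDER BY

Fix: Reorder: SELECT … FROM … GROUP BY … ORDER BY …

Corrected query:
SELECT category, AVG(price) AS a FROM products GROUP BY category ORDER BY a

Result:
category    | a          
------------+------------
Office      | 98.865     
Electronics | 289.73     
Furniture   | 962.505    
Kitchen     | 1009.096667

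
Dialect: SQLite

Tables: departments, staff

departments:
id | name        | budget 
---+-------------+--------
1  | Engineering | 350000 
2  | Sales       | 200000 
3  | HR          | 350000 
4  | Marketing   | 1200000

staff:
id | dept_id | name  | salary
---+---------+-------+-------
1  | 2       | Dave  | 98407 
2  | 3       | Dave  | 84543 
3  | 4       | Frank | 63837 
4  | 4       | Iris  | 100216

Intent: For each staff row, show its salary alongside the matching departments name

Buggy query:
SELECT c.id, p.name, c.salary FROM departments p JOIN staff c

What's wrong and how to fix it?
Bug: Missing join condition: each staff row is matched to all departments rows instead of just its own

Fix: Add ON c.dept_id = p.id to the JOIN

Corrected query:
SELECT c.id, p.name, c.salary FROM departments p JOIN staff c ON c.dept_id = p.id

Result:
id | name      | salary
---+-----------+-------
1  | Sales     | 98407 
2  | HR        | 84543 
3  | Marketing | 63837 
4  | Marketing | 100216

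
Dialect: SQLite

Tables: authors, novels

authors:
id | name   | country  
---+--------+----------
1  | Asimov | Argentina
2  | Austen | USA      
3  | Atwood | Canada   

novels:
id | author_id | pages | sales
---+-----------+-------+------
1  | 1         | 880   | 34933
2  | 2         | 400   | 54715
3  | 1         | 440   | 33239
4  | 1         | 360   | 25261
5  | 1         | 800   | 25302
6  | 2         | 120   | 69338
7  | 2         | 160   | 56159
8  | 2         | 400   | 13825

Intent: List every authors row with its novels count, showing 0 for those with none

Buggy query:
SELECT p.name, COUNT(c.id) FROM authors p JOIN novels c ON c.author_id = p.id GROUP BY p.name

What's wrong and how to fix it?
Bug: An inner join excludes parents with zero children

Fix: Switch to LEFT JOIN to retain unmatched parent rows

Corrected query:
SELECT p.name, COUNT(c.id) FROM authors p LEFT JOIN novels c ON c.author_id = p.id GROUP BY p.name

Result:
name   | COUNT(c.id)
-------+------------
Asimov | 4          
Atwood | 0          
Austen | 4          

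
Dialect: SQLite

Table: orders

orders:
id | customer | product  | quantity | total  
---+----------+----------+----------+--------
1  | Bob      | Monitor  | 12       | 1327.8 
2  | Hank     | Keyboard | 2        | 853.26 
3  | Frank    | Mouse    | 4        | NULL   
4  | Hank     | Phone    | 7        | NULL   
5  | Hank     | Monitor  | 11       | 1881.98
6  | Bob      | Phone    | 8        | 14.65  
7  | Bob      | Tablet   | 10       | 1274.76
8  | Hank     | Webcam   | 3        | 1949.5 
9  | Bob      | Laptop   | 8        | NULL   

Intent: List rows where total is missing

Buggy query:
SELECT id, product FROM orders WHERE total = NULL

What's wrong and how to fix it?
Bug: '= NULL' is always unknown in SQL three-valued logic, so no rows match

Fix: Replace '= NULL' with 'IS NULL'

Corrected query:
SELECT id, product FROM orders WHERE total IS NULL

Result:
id | product
---+--------
3  | Mouse  
4  | Phone  
9  | Laptop 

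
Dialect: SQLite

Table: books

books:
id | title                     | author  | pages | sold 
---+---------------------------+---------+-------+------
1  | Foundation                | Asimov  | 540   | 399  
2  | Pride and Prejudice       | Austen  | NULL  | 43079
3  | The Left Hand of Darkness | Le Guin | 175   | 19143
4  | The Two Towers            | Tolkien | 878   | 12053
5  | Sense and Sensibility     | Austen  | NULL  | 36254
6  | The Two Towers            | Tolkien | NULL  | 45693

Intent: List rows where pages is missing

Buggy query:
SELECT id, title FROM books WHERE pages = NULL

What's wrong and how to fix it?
Bug: Comparing to NULL with '=' never matches; NULL = NULL is unknown, not true

Fix: Replace '= NULL' with 'IS NULL'

Corrected query:
SELECT id, title FROM books WHERE pages IS NULL

Result:
id | title                
---+----------------------
2  | Pride and Prejudice  
5  | Sense and Sensibility
6  | The Two Towers       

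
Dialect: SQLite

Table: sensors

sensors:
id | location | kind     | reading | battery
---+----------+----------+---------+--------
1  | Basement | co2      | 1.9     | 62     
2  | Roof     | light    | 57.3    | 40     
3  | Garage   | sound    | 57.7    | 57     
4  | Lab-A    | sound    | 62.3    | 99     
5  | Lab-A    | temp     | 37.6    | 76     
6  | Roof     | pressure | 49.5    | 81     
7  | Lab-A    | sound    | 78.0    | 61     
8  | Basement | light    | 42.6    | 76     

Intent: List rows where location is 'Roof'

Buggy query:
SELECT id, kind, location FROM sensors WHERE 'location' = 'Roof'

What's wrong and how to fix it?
Bug: 'location' in single quotes is a string literal, not the column; the comparison is literal-vs-literal and never true

Fix: Remove the quotes around the column name (or use double quotes for an identifier)

Corrected query:
SELECT id, kind, location FROM sensors WHERE location = 'Roof'

Result:
id | kind     | location
---+----------+---------
2  | light    | Roof    
6  | pressure | Roof    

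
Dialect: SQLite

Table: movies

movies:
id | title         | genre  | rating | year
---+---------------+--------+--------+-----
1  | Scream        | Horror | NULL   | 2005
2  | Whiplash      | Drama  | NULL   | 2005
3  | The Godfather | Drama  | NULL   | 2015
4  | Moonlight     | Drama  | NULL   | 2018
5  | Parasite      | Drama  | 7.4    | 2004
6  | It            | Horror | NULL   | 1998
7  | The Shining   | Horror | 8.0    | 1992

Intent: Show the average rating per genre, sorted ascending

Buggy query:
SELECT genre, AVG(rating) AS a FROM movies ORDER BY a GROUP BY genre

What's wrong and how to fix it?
Bug: ORDER BY appears before GROUP BY; SQL clause order requires GROUP BY first

Fix: Move ORDER BY to the end, after GROUP BY

Corrected query:
SELECT genre, AVG(rating) AS a FROM movies GROUP BY genre ORDER BY a

Result:
genre  | a  
-------+----
Drama  | 7.4
Horror | 8  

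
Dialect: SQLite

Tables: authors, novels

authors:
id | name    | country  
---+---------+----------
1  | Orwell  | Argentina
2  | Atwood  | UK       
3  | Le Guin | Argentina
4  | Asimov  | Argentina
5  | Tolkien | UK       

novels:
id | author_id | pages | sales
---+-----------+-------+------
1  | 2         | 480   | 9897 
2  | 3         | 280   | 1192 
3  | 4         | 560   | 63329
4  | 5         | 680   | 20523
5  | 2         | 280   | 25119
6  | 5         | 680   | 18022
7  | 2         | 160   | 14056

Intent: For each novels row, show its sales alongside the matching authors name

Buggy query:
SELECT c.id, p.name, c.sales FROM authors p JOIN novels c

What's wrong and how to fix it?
Bug: Missing join condition: each novels row is matched to all authors rows instead of just its own

Fix: Add ON c.author_id = p.id to the JOIN

Corrected query:
SELECT c.id, p.name, c.sales FROM authors p JOIN novels c ON c.author_id = p.id

Result:
id | name    | sales
---+---------+------
1  | Atwood  | 9897 
2  | Le Guin | 1192 
3  | Asimov  | 63329
4  | Tolkien | 20523
5  | Atwood  | 25119
6  | Tolkien | 18022
7  | Atwood  | 14056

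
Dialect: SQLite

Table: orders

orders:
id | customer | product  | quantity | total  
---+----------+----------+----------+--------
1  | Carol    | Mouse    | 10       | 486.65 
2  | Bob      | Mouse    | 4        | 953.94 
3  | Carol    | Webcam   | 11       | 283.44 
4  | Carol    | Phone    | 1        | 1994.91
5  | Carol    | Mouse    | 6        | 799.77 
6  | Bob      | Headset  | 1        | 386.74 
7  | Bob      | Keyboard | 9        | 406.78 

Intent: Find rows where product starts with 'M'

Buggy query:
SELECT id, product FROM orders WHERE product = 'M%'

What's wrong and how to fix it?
Bug: Wildcards only work with LIKE; '=' treats '%' as a literal character

Fix: Use LIKE for wildcard pattern matching

Corrected query:
SELECT id, product FROM orders WHERE product LIKE 'M%'

Result:
id | product
---+--------
1  | Mouse  
2  | Mouse  
5  | Mouse  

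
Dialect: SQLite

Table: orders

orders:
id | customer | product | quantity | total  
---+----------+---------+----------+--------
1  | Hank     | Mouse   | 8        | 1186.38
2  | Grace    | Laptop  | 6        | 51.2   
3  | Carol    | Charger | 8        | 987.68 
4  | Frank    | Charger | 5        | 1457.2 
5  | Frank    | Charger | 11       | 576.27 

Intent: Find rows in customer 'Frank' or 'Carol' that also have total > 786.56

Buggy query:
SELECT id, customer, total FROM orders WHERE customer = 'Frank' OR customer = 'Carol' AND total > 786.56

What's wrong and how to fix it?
Bug: AND binds tighter than OR, so this parses as customer = 'Frank' OR (customer = 'Carol' AND total > 786.56)

Fix: Add parentheses around the OR so the AND applies to both alternatives

Corrected query:
SELECT id, customer, total FROM orders WHERE (customer = 'Frank' OR customer = 'Carol') AND total > 786.56

Result:
id | customer | total 
---+----------+-------
3  | Carol    | 987.68
4  | Frank    | 1457.2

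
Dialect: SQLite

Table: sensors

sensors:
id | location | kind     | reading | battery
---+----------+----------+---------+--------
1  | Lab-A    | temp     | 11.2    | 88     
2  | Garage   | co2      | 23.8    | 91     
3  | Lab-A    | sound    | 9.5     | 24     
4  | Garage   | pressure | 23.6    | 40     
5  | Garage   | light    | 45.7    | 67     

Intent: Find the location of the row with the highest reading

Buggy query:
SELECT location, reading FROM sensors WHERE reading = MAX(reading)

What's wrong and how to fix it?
Bug: WHERE is evaluated per row; an aggregate over the whole table isn't defined there

Fix: Use a subquery: WHERE reading = (SELECT MAX(reading) FROM sensors)

Corrected query:
SELECT location, reading FROM sensors WHERE reading = (SELECT MAX(reading) FROM sensors)

Result:
location | reading
---------+--------
Garage   | 45.7   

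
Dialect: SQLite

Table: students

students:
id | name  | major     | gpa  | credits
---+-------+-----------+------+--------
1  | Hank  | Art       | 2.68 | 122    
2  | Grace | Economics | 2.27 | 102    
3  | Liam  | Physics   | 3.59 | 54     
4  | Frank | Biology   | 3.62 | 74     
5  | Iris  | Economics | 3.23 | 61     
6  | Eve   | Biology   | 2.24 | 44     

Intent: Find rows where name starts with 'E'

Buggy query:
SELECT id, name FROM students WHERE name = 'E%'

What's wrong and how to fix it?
Bug: Wildcards only work with LIKE; '=' treats '%' as a literal character

Fix: Replace '=' with LIKE so 'E%' is treated as a pattern

Corrected query:
SELECT id, name FROM students WHERE name LIKE 'E%'

Result:
id | name
---+-----
6  | Eve 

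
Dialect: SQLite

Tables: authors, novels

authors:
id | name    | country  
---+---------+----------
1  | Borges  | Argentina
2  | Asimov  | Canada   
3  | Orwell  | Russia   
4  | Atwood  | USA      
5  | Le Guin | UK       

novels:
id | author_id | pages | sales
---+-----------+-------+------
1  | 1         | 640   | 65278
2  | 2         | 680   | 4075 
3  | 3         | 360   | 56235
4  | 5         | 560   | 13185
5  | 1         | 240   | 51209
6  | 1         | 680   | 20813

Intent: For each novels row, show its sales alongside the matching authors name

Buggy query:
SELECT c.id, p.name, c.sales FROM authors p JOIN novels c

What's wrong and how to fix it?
Bug: Missing join condition: each novels row is matched to all authors rows instead of just its own

Fix: Specify the join condition linking the foreign key to the parent id

Corrected query:
SELECT c.id, p.name, c.sales FROM authors p JOIN novels c ON c.author_id = p.id

Result:
id | name    | sales
---+---------+------
1  | Borges  | 65278
2  | Asimov  | 4075 
3  | Orwell  | 56235
4  | Le Guin | 13185
5  | Borges  | 51209
6  | Borges  | 20813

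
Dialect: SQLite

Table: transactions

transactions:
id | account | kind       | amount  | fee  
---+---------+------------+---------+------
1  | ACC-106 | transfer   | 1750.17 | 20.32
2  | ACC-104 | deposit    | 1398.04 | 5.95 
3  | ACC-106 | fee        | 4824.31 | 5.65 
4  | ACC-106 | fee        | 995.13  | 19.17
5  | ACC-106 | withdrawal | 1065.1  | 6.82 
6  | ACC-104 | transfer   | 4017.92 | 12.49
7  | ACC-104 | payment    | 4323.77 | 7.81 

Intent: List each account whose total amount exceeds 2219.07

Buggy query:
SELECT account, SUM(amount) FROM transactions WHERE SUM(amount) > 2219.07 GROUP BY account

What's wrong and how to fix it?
Bug: Aggregate functions cannot appear in a WHERE clause

Fix: Move the aggregate condition to a HAVING clause

Corrected query:
SELECT account, SUM(amount) FROM transactions GROUP BY account HAVING SUM(amount) > 2219.07

Result:
account | SUM(amount)
--------+------------
ACC-104 | 9739.73    
ACC-106 | 8634.71    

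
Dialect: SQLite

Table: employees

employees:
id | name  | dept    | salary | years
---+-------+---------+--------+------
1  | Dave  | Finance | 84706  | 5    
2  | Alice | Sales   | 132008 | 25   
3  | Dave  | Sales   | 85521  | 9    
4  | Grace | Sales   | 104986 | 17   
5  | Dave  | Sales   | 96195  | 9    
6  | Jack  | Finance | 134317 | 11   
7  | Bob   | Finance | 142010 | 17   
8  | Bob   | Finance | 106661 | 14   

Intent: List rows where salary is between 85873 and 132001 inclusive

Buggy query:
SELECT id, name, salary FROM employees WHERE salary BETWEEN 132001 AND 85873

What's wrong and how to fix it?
Bug: The bounds are reversed; BETWEEN a AND b requires a <= b to match anything

Fix: Write BETWEEN 85873 AND 132001

Corrected query:
SELECT id, name, salary FROM employees WHERE salary BETWEEN 85873 AND 132001

Result:
id | name  | salary
---+-------+-------
4  | Grace | 104986
5  | Dave  | 96195 
8  | Bob   | 106661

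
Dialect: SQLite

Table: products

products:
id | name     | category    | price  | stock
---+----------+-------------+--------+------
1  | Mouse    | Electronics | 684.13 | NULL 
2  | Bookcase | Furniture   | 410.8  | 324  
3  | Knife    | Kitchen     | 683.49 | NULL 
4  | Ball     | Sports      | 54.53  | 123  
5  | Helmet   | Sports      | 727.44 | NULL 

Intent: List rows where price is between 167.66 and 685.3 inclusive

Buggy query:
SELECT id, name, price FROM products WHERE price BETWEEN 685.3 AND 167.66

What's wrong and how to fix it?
Bug: BETWEEN expects the lower bound first; with 685.3 AND 167.66 the range is empty

Fix: Swap the bounds so the smaller value comes first

Corrected query:
SELECT id, name, price FROM products WHERE price BETWEEN 167.66 AND 685.3

Result:
id | name     | price 
---+----------+-------
1  | Mouse    | 684.13
2  | Bookcase | 410.8 
3  | Knife    | 683.49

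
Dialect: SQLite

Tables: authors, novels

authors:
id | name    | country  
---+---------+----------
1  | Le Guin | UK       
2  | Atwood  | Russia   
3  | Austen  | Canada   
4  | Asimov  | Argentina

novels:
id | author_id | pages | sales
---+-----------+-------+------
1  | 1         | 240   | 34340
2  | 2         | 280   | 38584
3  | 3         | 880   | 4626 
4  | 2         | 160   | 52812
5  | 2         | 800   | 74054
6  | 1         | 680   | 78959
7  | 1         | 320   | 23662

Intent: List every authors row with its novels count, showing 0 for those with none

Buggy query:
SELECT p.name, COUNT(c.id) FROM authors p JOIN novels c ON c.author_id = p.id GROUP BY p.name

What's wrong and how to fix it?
Bug: INNER JOIN drops authors rows that have no matching novels rows

Fix: Switch to LEFT JOIN to retain unmatched parent rows

Corrected query:
SELECT p.name, COUNT(c.id) FROM authors p LEFT JOIN novels c ON c.author_id = p.id GROUP BY p.name

Result:
name    | COUNT(c.id)
--------+------------
Asimov  | 0          
Atwood  | 3          
Austen  | 1          
Le Guin | 3          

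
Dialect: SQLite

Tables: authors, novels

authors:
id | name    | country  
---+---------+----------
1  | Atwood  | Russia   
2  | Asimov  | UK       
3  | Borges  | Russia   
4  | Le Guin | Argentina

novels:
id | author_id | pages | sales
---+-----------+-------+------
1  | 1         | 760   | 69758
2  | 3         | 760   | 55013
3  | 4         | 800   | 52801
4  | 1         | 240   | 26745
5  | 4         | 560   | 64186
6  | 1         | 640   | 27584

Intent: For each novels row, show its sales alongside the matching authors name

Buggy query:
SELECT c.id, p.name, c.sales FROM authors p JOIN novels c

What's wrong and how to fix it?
Bug: JOIN with no ON clause produces a cartesian product; every novels row pairs with every authors row

Fix: Specify the join condition linking the foreign key to the parent id

Corrected query:
SELECT c.id, p.name, c.sales FROM authors p JOIN novels c ON c.author_id = p.id

Result:
id | name    | sales
---+---------+------
1  | Atwood  | 69758
2  | Borges  | 55013
3  | Le Guin | 52801
4  | Atwood  | 26745
5  | Le Guin | 64186
6  | Atwood  | 27584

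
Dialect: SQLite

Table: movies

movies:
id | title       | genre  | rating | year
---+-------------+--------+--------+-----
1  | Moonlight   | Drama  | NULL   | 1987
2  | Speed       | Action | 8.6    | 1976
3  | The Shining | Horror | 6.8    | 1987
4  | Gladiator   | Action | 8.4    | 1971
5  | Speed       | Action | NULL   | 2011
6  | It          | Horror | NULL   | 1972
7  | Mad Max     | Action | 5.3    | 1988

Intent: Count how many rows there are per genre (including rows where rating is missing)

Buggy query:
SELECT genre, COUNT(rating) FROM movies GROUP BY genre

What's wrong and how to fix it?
Bug: COUNT(column) counts non-NULL values only; rows with NULL rating aren't counted

Fix: Replace COUNT(rating) with COUNT(*)

Corrected query:
SELECT genre, COUNT(*) FROM movies GROUP BY genre

Result:
genre  | COUNT(*)
-------+---------
Action | 4       
Drama  | 1       
Horror | 2       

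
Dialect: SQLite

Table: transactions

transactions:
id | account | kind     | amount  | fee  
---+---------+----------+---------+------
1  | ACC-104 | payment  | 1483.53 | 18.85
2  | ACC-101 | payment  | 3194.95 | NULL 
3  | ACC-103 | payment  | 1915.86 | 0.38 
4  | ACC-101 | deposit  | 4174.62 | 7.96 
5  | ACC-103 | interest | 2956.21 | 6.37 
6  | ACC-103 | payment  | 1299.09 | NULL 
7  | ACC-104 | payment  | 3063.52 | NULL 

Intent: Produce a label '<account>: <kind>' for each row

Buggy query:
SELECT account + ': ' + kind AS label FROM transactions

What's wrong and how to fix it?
Bug: SQLite uses || for string concatenation; + coerces text to numbers (yielding 0)

Fix: Replace + with || to concatenate text

Corrected query:
SELECT account || ': ' || kind AS label FROM transactions

Result:
label            
-----------------
ACC-104: payment 
ACC-101: payment 
ACC-103: payment 
ACC-101: deposit 
ACC-103: interest
ACC-103: payment 
ACC-104: payment 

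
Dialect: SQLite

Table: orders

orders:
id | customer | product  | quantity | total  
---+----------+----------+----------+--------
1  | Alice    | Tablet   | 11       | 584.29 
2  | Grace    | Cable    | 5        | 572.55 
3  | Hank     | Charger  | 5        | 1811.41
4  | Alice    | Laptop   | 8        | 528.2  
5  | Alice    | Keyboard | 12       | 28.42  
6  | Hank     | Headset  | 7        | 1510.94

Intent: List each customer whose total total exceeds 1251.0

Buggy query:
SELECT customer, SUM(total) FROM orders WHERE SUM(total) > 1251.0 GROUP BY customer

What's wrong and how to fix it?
Bug: WHERE runs before GROUP BY, so aggregates aren't available there

Fix: Move the aggregate condition to a HAVING clause

Corrected query:
SELECT customer, SUM(total) FROM orders GROUP BY customer HAVING SUM(total) > 1251.0

Result:
customer | SUM(total)
---------+-----------
Hank     | 3322.35   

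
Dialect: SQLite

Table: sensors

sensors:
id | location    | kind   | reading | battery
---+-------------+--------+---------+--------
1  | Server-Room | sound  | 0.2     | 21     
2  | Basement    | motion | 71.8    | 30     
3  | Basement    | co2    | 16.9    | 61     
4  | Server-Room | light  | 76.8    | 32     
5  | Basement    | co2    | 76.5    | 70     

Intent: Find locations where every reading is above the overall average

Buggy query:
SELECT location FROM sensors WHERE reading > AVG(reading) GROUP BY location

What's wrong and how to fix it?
Bug: AVG() is an aggregate; it can't sit directly in WHERE

Fix: Use a subquery for AVG and a HAVING MIN(...) filter so the condition holds for every row in the group

Corrected query:
SELECT location FROM sensors GROUP BY location HAVING MIN(reading) > (SELECT AVG(reading) FROM sensors)

Result:
(no rows)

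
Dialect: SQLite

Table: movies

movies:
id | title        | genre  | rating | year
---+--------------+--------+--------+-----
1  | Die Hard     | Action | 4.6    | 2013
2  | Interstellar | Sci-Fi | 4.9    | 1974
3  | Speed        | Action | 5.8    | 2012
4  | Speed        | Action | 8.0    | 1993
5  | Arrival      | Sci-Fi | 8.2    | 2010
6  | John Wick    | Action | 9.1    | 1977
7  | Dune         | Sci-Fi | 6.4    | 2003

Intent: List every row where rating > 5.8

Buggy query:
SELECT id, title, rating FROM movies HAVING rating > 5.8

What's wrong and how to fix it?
Bug: This is a non-aggregate query (no GROUP BY, no aggregates), so in SQLite the HAVING clause is invalid here; a row-level condition belongs in WHERE

Fix: Replace HAVING with WHERE since the condition applies to individual rows

Corrected query:
SELECT id, title, rating FROM movies WHERE rating > 5.8

Result:
id | title     | rating
---+-----------+-------
4  | Speed     | 8     
5  | Arrival   | 8.2   
6  | John Wick | 9.1   
7  | Dune      | 6.4   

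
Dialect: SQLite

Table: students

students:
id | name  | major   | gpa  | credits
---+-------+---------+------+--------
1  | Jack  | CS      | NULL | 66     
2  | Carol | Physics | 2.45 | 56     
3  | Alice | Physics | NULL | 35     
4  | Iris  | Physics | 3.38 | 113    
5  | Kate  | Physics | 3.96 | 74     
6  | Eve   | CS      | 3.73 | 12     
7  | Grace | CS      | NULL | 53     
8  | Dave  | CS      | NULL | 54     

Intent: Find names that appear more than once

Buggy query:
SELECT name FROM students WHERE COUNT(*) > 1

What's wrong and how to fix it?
Bug: WHERE can't reference COUNT(*); aggregates are computed after WHERE

Fix: GROUP BY name, then filter groups with HAVING COUNT(*) > 1

Corrected query:
SELECT name FROM students GROUP BY name HAVING COUNT(*) > 1

Result:
(no rows)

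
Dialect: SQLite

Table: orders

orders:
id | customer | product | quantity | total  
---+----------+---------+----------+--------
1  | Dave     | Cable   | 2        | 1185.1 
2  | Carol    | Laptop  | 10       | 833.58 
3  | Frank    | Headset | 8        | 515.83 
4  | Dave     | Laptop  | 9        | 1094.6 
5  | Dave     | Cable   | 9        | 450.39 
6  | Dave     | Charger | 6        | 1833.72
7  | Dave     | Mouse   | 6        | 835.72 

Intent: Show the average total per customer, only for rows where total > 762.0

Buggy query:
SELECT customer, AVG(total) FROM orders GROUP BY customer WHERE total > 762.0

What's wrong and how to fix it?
Bug: WHERE cannot follow GROUP BY

Fix: Move the WHERE clause before GROUP BY

Corrected query:
SELECT customer, AVG(total) FROM orders WHERE total > 762.0 GROUP BY customer

Result:
customer | AVG(total)
---------+-----------
Carol    | 833.58    
Dave     | 1237.285  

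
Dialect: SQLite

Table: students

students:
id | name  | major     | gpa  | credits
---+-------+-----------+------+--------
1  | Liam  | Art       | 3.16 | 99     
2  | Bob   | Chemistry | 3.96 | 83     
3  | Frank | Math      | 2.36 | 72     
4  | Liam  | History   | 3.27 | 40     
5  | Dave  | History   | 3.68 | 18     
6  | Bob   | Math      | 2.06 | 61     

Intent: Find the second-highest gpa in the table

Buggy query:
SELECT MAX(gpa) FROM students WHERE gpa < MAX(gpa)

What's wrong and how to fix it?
Bug: MAX(gpa) on the right of the comparison is an aggregate-in-WHERE error

Fix: Put the inner MAX in a scalar subquery

Corrected query:
SELECT MAX(gpa) FROM students WHERE gpa < (SELECT MAX(gpa) FROM students)

Result:
MAX(gpa)
--------
3.68    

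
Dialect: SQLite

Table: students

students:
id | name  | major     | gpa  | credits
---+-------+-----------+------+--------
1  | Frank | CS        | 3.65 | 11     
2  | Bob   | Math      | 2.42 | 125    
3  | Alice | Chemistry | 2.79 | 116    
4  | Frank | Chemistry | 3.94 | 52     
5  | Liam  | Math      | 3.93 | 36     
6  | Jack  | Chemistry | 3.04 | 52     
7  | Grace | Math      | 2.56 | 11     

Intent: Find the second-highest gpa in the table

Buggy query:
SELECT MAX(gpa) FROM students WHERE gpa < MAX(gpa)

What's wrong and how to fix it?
Bug: MAX(gpa) on the right of the comparison is an aggregate-in-WHERE error

Fix: Put the inner MAX in a scalar subquery

Corrected query:
SELECT MAX(gpa) FROM students WHERE gpa < (SELECT MAX(gpa) FROM students)

Result:
MAX(gpa)
--------
3.93    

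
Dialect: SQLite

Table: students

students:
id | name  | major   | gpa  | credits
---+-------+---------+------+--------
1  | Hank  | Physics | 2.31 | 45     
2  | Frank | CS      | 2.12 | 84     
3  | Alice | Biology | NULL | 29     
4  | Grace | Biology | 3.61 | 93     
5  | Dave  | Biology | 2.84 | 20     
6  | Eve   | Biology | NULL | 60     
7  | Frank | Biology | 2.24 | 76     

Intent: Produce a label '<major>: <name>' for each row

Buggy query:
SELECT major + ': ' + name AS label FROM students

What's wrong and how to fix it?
Bug: '+' is numeric addition; on text columns SQLite converts them to 0 instead of concatenating

Fix: Use the || operator for string concatenation

Corrected query:
SELECT major || ': ' || name AS label FROM students

Result:
label         
--------------
Physics: Hank 
CS: Frank     
Biology: Alice
Biology: Grace
Biology: Dave 
Biology: Eve  
Biology: Frank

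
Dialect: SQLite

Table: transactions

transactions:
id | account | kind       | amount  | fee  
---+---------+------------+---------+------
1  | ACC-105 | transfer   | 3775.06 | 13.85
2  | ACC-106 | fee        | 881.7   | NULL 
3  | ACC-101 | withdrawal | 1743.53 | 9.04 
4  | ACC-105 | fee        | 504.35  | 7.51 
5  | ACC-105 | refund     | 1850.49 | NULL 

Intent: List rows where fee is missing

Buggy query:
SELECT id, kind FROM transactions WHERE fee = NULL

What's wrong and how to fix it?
Bug: '= NULL' is always unknown in SQL three-valued logic, so no rows match

Fix: Replace '= NULL' with 'IS NULL'

Corrected query:
SELECT id, kind FROM transactions WHERE fee IS NULL

Result:
id | kind  
---+-------
2  | fee   
5  | refund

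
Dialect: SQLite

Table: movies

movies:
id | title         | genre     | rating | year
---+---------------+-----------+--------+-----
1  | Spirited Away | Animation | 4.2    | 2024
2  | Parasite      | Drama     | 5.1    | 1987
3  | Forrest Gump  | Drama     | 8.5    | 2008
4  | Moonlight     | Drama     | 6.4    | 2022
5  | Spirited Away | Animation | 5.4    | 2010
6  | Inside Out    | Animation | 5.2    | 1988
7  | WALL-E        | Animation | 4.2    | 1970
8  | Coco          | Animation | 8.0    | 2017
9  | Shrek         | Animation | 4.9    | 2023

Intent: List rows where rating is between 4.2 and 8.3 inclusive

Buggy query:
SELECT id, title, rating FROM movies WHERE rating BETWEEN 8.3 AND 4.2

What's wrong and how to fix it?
Bug: BETWEEN expects the lower bound first; with 8.3 AND 4.2 the range is empty

Fix: Swap the bounds so the smaller value comes first

Corrected query:
SELECT id, title, rating FROM movies WHERE rating BETWEEN 4.2 AND 8.3

Result:
id | title         | rating
---+---------------+-------
1  | Spirited Away | 4.2   
2  | Parasite      | 5.1   
4  | Moonlight     | 6.4   
5  | Spirited Away | 5.4   
6  | Inside Out    | 5.2   
7  | WALL-E        | 4.2   
8  | Coco          | 8     
9  | Shrek         | 4.9   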